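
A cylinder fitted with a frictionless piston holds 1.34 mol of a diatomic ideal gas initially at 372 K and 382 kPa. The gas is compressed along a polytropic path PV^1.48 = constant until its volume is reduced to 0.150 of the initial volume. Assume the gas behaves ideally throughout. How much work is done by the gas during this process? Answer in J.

-12800 J

V₁ = nRT₁/P₁ = 1.34×8.314×372/382 = 10.8 L.
Polytropic n=1.48: T₂ = T₁(V₁/V₂)^(n−1) = 372×(6.67)^0.48 = 925 K; P₂ = P₁(V₁/V₂)^n = 6330 kPa.
W = (P₁V₁−P₂V₂)/(n−1) = (382×10.8−6330×1.63)/0.48 = -12800 J.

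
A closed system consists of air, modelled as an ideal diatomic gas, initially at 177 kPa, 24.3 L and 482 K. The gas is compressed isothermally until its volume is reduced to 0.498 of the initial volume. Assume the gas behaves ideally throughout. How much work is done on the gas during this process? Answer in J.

3000 J

n = P₁V₁/(RT₁) = 177×24.3/(8.314×482) = 1.07 mol.
Isothermal: T stays 482 K; PV = const ⇒ V₂ = 12.1 L, P₂ = 355 kPa.
W = nRT ln(V₂/V₁) = 1.07×8.314×482×ln(0.498) = -3000 J.
Work done on the gas = −W_by = 3000 J.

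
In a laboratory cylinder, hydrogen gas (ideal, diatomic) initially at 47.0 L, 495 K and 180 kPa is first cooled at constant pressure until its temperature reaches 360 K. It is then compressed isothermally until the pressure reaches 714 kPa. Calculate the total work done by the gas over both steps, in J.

-10800 J

n = P₁V₁/(RT₁) = 180×47.0/(8.314×495) = 2.06 mol.
Step 1 — Isobaric: P stays 180 kPa; V/T = const ⇒ T₂ = 360 K, V₂ = 34.2 L.
W = PΔV = 180×(34.2−47.0) kPa·L = -2310 J.
ΔU = nCvΔT = 2.06×20.8×(360−495) = -5770 J.
Q = ΔU + W = nCpΔT = -8080 J.
State after step 1: P = 180 kPa, V = 34.2 L, T = 360 K.
Step 2 — Isothermal: T stays 360 K; PV = const ⇒ V₂ = 8.62 L, P₂ = 714 kPa.
ΔU = 0 (ideal gas, T constant).
W = nRT ln(V₂/V₁) = 2.06×8.314×360×ln(0.252) = -8480 J.
Q = ΔU + W = -8480 J.
Net over both steps: W = -10800 J, Q = -16600 J, ΔU = -5770 J.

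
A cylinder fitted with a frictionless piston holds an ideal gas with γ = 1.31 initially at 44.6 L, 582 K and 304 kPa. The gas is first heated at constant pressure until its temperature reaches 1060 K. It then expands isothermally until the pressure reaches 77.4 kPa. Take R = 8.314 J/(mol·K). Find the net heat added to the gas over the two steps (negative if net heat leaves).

80800 J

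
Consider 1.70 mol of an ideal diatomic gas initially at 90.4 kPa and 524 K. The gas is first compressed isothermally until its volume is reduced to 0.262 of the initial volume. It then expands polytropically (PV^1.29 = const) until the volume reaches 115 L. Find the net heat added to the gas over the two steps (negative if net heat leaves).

V₁ = nRT₁/P₁ = 1.70×8.314×524/90.4 = 81.9 L.
Step 1 — Isothermal: T stays 524 K; PV = const ⇒ V₂ = 21.5 L, P₂ = 345 kPa.
ΔU = 0 (ideal gas, T constant).
W = nRT ln(V₂/V₁) = 1.70×8.314×524×ln(0.262) = -9920 J.
Q = ΔU + W = -9920 J.
State after step 1: P = 345 kPa, V = 21.5 L, T = 524 K.
Step 2 — Polytropic n=1.29: T₂ = T₁(V₁/V₂)^(n−1) = 524×(0.187)^0.29 = 322 K; P₂ = P₁(V₁/V₂)^n = 39.6 kPa.
W = (P₁V₁−P₂V₂)/(n−1) = (345×21.5−39.6×115)/0.29 = 9840 J.
ΔU = nCvΔT = 1.70×20.8×(322−524) = -7140 J.
Q = ΔU + W = 2710 J.
Net over both steps: W = -77.5 J, Q = -7210 J, ΔU = -7140 J.

-7210 J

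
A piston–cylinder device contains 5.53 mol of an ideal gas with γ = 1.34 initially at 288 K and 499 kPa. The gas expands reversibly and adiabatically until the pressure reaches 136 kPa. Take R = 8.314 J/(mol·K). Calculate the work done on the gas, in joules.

-10900 J

V₁ = nRT₁/P₁ = 5.53×8.314×288/499 = 26.5 L.
Adiabatic: T₂/T₁ = (P₂/P₁)^((γ−1)/γ) ⇒ T₂ = 288×(0.273)^0.254 = 207 K; V₂ = 70.0 L.
ΔU = nCvΔT = 5.53×24.5×(207−288) = -10900 J.
Q = 0 for an adiabatic process, so W = −ΔU = 10900 J.
Work done on the gas = −W_by = -10900 J.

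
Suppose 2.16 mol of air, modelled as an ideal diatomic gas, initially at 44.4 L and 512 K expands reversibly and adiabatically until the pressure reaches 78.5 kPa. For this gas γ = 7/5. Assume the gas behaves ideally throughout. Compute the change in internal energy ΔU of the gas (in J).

-5560 J

P₁ = nRT₁/V₁ = 2.16×8.314×512/44.4 = 207 kPa.
Adiabatic: T₂/T₁ = (P₂/P₁)^((γ−1)/γ) ⇒ T₂ = 512×(0.379)^0.286 = 388 K; V₂ = 88.8 L.
For an ideal gas ΔU = nCvΔT with Cv = (5/2)R = 20.8 J/(mol·K).
ΔU = 2.16×20.8×(388−512) = -5560 J.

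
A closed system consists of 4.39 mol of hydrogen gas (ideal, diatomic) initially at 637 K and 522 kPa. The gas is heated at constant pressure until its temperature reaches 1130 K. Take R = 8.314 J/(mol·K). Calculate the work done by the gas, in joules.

V₁ = nRT₁/P₁ = 4.39×8.314×637/522 = 44.5 L.
Isobaric: P stays 522 kPa; V/T = const ⇒ T₂ = 1130 K, V₂ = 79.0 L.
W = PΔV = 522×(79.0−44.5) kPa·L = 18000 J.

18000 J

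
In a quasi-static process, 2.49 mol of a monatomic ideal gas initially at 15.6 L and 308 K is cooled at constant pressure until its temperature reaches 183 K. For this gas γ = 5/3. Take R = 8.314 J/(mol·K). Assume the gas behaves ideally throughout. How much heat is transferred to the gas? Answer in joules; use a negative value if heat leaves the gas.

-6470 J

P₁ = nRT₁/V₁ = 2.49×8.314×308/15.6 = 409 kPa.
Isobaric: P stays 409 kPa; V/T = const ⇒ T₂ = 183 K, V₂ = 9.27 L.
W = PΔV = 409×(9.27−15.6) kPa·L = -2590 J.
ΔU = nCvΔT = 2.49×12.5×(183−308) = -3880 J.
Q = ΔU + W = nCpΔT = -6470 J.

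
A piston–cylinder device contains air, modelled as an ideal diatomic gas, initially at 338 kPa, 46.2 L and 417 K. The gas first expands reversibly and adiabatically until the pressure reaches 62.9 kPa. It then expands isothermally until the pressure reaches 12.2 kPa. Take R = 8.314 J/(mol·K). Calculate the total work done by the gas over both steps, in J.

n = P₁V₁/(RT₁) = 338×46.2/(8.314×417) = 4.50 mol.
Step 1 — Adiabatic: T₂/T₁ = (P₂/P₁)^((γ−1)/γ) ⇒ T₂ = 417×(0.186)^0.286 = 258 K; V₂ = 154 L.
ΔU = nCvΔT = 4.50×20.8×(258−417) = -14900 J.
Q = 0 for an adiabatic process, so W = −ΔU = 14900 J.
State after step 1: P = 62.9 kPa, V = 154 L, T = 258 K.
Step 2 — Isothermal: T stays 258 K; PV = const ⇒ V₂ = 792 L, P₂ = 12.2 kPa.
ΔU = 0 (ideal gas, T constant).
W = nRT ln(V₂/V₁) = 4.50×8.314×258×ln(5.16) = 15800 J.
Q = ΔU + W = 15800 J.
Net over both steps: W = 30700 J, Q = 15800 J, ΔU = -14900 J.

30700 J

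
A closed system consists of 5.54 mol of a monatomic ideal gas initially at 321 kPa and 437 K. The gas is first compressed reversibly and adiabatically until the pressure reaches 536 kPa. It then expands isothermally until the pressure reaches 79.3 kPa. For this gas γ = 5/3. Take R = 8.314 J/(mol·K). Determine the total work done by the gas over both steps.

40300 J

V₁ = nRT₁/P₁ = 5.54×8.314×437/321 = 62.7 L.
Step 1 — Adiabatic: T₂/T₁ = (P₂/P₁)^((γ−1)/γ) ⇒ T₂ = 437×(1.67)^0.400 = 536 K; V₂ = 46.1 L.
ΔU = nCvΔT = 5.54×12.5×(536−437) = 6870 J.
Q = 0 for an adiabatic process, so W = −ΔU = -6870 J.
State after step 1: P = 536 kPa, V = 46.1 L, T = 536 K.
Step 2 — Isothermal: T stays 536 K; PV = const ⇒ V₂ = 312 L, P₂ = 79.3 kPa.
ΔU = 0 (ideal gas, T constant).
W = nRT ln(V₂/V₁) = 5.54×8.314×536×ln(6.76) = 47200 J.
Q = ΔU + W = 47200 J.
Net over both steps: W = 40300 J, Q = 47200 J, ΔU = 6870 J.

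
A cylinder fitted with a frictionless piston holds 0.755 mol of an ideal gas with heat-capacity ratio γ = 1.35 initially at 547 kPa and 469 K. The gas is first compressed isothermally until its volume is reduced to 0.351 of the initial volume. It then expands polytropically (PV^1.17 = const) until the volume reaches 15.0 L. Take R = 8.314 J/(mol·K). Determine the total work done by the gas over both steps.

V₁ = nRT₁/P₁ = 0.755×8.314×469/547 = 5.38 L.
Step 1 — Isothermal: T stays 469 K; PV = const ⇒ V₂ = 1.89 L, P₂ = 1560 kPa.
ΔU = 0 (ideal gas, T constant).
W = nRT ln(V₂/V₁) = 0.755×8.314×469×ln(0.351) = -3080 J.
Q = ΔU + W = -3080 J.
State after step 1: P = 1560 kPa, V = 1.89 L, T = 469 K.
Step 2 — Polytropic n=1.17: T₂ = T₁(V₁/V₂)^(n−1) = 469×(0.126)^0.17 = 330 K; P₂ = P₁(V₁/V₂)^n = 138 kPa.
W = (P₁V₁−P₂V₂)/(n−1) = (1560×1.89−138×15.0)/0.17 = 5140 J.
ΔU = nCvΔT = 0.755×23.8×(330−469) = -2500 J.
Q = ΔU + W = 2640 J.
Net over both steps: W = 2060 J, Q = -438 J, ΔU = -2500 J.

2060 J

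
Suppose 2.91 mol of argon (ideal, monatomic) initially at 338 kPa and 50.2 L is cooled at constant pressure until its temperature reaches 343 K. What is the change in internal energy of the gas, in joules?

-13000 J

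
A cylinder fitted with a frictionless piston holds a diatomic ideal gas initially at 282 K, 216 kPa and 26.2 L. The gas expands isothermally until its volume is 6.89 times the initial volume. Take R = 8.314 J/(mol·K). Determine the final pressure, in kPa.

31.3 kPa

Isothermal: T stays 282 K; PV = const ⇒ V₂ = 181 L, P₂ = 31.3 kPa.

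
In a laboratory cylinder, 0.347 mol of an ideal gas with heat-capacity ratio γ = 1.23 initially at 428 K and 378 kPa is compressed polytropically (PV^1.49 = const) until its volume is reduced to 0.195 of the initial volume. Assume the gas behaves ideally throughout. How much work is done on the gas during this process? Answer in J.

V₁ = nRT₁/P₁ = 0.347×8.314×428/378 = 3.27 L.
Polytropic n=1.49: T₂ = T₁(V₁/V₂)^(n−1) = 428×(5.13)^0.49 = 954 K; P₂ = P₁(V₁/V₂)^n = 4320 kPa.
W = (P₁V₁−P₂V₂)/(n−1) = (378×3.27−4320×0.637)/0.49 = -3090 J.
Work done on the gas = −W_by = 3090 J.

3090 J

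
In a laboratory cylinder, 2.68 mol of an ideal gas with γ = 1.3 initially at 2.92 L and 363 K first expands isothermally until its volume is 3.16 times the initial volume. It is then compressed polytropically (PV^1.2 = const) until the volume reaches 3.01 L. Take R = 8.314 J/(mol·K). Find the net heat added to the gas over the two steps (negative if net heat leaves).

5920 J

P₁ = nRT₁/V₁ = 2.68×8.314×363/2.92 = 2770 kPa.
Step 1 — Isothermal: T stays 363 K; PV = const ⇒ V₂ = 9.23 L, P₂ = 877 kPa.
ΔU = 0 (ideal gas, T constant).
W = nRT ln(V₂/V₁) = 2.68×8.314×363×ln(3.16) = 9310 J.
Q = ΔU + W = 9310 J.
State after step 1: P = 877 kPa, V = 9.23 L, T = 363 K.
Step 2 — Polytropic n=1.2: T₂ = T₁(V₁/V₂)^(n−1) = 363×(3.07)^0.20 = 454 K; P₂ = P₁(V₁/V₂)^n = 3360 kPa.
W = (P₁V₁−P₂V₂)/(n−1) = (877×9.23−3360×3.01)/0.20 = -10200 J.
ΔU = nCvΔT = 2.68×27.7×(454−363) = 6770 J.
Q = ΔU + W = -3390 J.
Net over both steps: W = -850 J, Q = 5920 J, ΔU = 6770 J.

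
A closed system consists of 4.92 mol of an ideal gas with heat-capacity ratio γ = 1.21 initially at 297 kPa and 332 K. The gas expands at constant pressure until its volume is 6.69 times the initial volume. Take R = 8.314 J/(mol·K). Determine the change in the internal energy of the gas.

368000 J

V₁ = nRT₁/P₁ = 4.92×8.314×332/297 = 45.7 L.
Isobaric: P stays 297 kPa; V/T = const ⇒ T₂ = 2220 K, V₂ = 306 L.
For an ideal gas ΔU = nCvΔT with Cv = R/(γ−1) = 39.6 J/(mol·K).
ΔU = 4.92×39.6×(2220−332) = 368000 J.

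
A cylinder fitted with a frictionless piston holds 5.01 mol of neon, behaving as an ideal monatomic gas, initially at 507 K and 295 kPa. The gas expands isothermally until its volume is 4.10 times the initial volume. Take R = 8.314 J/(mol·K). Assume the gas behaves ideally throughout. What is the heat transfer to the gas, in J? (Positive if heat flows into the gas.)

29800 J

V₁ = nRT₁/P₁ = 5.01×8.314×507/295 = 71.6 L.
Isothermal: T stays 507 K; PV = const ⇒ V₂ = 294 L, P₂ = 72.0 kPa.
ΔU = 0 (ideal gas, T constant).
W = nRT ln(V₂/V₁) = 5.01×8.314×507×ln(4.10) = 29800 J.
Q = ΔU + W = 29800 J.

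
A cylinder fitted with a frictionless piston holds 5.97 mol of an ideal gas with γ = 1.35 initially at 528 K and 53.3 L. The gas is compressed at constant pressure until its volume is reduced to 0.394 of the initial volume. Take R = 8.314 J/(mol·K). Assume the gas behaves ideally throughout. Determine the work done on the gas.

P₁ = nRT₁/V₁ = 5.97×8.314×528/53.3 = 492 kPa.
Isobaric: P stays 492 kPa; V/T = const ⇒ T₂ = 208 K, V₂ = 21.0 L.
W = PΔV = 492×(21.0−53.3) kPa·L = -15900 J.
Work done on the gas = −W_by = 15900 J.

15900 J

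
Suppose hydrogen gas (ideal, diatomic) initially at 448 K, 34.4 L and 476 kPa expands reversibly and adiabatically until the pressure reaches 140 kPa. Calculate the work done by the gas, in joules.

n = P₁V₁/(RT₁) = 476×34.4/(8.314×448) = 4.40 mol.
Adiabatic: T₂/T₁ = (P₂/P₁)^((γ−1)/γ) ⇒ T₂ = 448×(0.294)^0.286 = 316 K; V₂ = 82.4 L.
ΔU = nCvΔT = 4.40×20.8×(316−448) = -12100 J.
Q = 0 for an adiabatic process, so W = −ΔU = 12100 J.

12100 J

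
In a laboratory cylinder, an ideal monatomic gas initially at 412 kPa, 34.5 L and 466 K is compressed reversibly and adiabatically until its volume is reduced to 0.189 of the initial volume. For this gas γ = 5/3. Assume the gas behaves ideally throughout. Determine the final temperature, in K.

1410 K

Adiabatic: TV^(γ−1) = const ⇒ T₂ = 466×(5.29)^0.667 = 1410 K; PV^γ = const ⇒ P₂ = 6620 kPa.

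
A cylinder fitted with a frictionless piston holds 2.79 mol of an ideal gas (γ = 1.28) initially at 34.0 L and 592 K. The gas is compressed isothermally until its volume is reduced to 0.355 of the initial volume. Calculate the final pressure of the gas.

1140 kPa

P₁ = nRT₁/V₁ = 2.79×8.314×592/34.0 = 404 kPa.
Isothermal: T stays 592 K; PV = const ⇒ V₂ = 12.1 L, P₂ = 1140 kPa.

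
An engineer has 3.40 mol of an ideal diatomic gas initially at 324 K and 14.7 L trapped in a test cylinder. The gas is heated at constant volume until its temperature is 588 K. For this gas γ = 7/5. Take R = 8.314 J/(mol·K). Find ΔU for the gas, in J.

18700 J

P₁ = nRT₁/V₁ = 3.40×8.314×324/14.7 = 623 kPa.
Isochoric: V stays 14.7 L; P/T = const ⇒ T₂ = 588 K, P₂ = 1130 kPa.
For an ideal gas ΔU = nCvΔT with Cv = (5/2)R = 20.8 J/(mol·K).
ΔU = 3.40×20.8×(588−324) = 18700 J.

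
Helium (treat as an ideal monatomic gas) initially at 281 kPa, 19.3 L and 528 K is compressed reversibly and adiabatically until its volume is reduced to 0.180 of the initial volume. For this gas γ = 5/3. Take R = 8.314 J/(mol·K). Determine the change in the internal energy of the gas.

17400 J

n = P₁V₁/(RT₁) = 281×19.3/(8.314×528) = 1.24 mol.
Adiabatic: TV^(γ−1) = const ⇒ T₂ = 528×(5.56)^0.667 = 1660 K; PV^γ = const ⇒ P₂ = 4900 kPa.
For an ideal gas ΔU = nCvΔT with Cv = (3/2)R = 12.5 J/(mol·K).
ΔU = 1.24×12.5×(1660−528) = 17400 J.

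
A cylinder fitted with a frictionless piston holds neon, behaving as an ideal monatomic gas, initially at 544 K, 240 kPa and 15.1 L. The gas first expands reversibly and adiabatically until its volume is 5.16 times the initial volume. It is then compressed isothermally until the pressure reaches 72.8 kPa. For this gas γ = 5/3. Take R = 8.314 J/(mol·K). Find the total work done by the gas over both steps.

n = P₁V₁/(RT₁) = 240×15.1/(8.314×544) = 0.801 mol.
Step 1 — Adiabatic: TV^(γ−1) = const ⇒ T₂ = 544×(0.194)^0.667 = 182 K; PV^γ = const ⇒ P₂ = 15.6 kPa.
ΔU = nCvΔT = 0.801×12.5×(182−544) = -3620 J.
Q = 0 for an adiabatic process, so W = −ΔU = 3620 J.
State after step 1: P = 15.6 kPa, V = 77.9 L, T = 182 K.
Step 2 — Isothermal: T stays 182 K; PV = const ⇒ V₂ = 16.7 L, P₂ = 72.8 kPa.
ΔU = 0 (ideal gas, T constant).
W = nRT ln(V₂/V₁) = 0.801×8.314×182×ln(0.214) = -1870 J.
Q = ΔU + W = -1870 J.
Net over both steps: W = 1740 J, Q = -1870 J, ΔU = -3620 J.

1740 J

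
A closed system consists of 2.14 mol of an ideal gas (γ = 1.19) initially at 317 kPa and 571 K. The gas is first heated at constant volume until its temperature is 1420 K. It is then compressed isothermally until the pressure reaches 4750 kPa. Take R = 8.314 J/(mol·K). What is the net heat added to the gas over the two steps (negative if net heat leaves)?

V₁ = nRT₁/P₁ = 2.14×8.314×571/317 = 32.0 L.
Step 1 — Isochoric: V stays 32.0 L; P/T = const ⇒ T₂ = 1420 K, P₂ = 788 kPa.
W = 0 (no volume change).
ΔU = nCvΔT = 2.14×43.8×(1420−571) = 79500 J.
Q = ΔU = 79500 J.
State after step 1: P = 788 kPa, V = 32.0 L, T = 1420 K.
Step 2 — Isothermal: T stays 1420 K; PV = const ⇒ V₂ = 5.32 L, P₂ = 4750 kPa.
ΔU = 0 (ideal gas, T constant).
W = nRT ln(V₂/V₁) = 2.14×8.314×1420×ln(0.166) = -45400 J.
Q = ΔU + W = -45400 J.
Net over both steps: W = -45400 J, Q = 34100 J, ΔU = 79500 J.

34100 J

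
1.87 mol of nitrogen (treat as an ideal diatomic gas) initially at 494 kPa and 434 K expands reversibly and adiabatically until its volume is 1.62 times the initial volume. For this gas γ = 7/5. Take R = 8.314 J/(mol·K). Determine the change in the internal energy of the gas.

V₁ = nRT₁/P₁ = 1.87×8.314×434/494 = 13.7 L.
Adiabatic: TV^(γ−1) = const ⇒ T₂ = 434×(0.617)^0.400 = 358 K; PV^γ = const ⇒ P₂ = 251 kPa.
For an ideal gas ΔU = nCvΔT with Cv = (5/2)R = 20.8 J/(mol·K).
ΔU = 1.87×20.8×(358−434) = -2960 J.

-2960 J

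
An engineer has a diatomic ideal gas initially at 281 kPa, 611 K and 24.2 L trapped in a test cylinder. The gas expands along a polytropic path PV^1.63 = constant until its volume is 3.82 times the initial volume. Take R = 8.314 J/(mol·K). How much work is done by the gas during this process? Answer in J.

n = P₁V₁/(RT₁) = 281×24.2/(8.314×611) = 1.34 mol.
Polytropic n=1.63: T₂ = T₁(V₁/V₂)^(n−1) = 611×(0.262)^0.63 = 263 K; P₂ = P₁(V₁/V₂)^n = 31.6 kPa.
W = (P₁V₁−P₂V₂)/(n−1) = (281×24.2−31.6×92.4)/0.63 = 6150 J.

6150 J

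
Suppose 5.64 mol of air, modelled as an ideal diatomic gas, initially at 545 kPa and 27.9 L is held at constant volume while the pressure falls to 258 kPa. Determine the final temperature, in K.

T₁ = P₁V₁/(nR) = 545×27.9/(5.64×8.314) = 324 K.
Isochoric: V stays 27.9 L; P/T = const ⇒ T₂ = 154 K, P₂ = 258 kPa.

154 K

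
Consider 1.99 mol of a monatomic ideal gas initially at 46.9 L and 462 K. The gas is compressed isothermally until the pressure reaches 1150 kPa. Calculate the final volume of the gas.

P₁ = nRT₁/V₁ = 1.99×8.314×462/46.9 = 163 kPa.
Isothermal: T stays 462 K; PV = const ⇒ V₂ = 6.65 L, P₂ = 1150 kPa.

6.65 L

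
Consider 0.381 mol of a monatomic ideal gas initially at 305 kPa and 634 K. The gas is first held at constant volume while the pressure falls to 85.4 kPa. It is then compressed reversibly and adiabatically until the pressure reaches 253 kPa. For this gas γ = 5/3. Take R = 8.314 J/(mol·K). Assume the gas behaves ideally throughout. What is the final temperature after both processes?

274 K

V₁ = nRT₁/P₁ = 0.381×8.314×634/305 = 6.58 L.
Step 1 — Isochoric: V stays 6.58 L; P/T = const ⇒ T₂ = 178 K, P₂ = 85.4 kPa.
W = 0 (no volume change).
ΔU = nCvΔT = 0.381×12.5×(178−634) = -2170 J.
Q = ΔU = -2170 J.
State after step 1: P = 85.4 kPa, V = 6.58 L, T = 178 K.
Step 2 — Adiabatic: T₂/T₁ = (P₂/P₁)^((γ−1)/γ) ⇒ T₂ = 178×(2.96)^0.400 = 274 K; V₂ = 3.43 L.
ΔU = nCvΔT = 0.381×12.5×(274−178) = 459 J.
Q = 0 for an adiabatic process, so W = −ΔU = -459 J.
Net over both steps: W = -459 J, Q = -2170 J, ΔU = -1710 J.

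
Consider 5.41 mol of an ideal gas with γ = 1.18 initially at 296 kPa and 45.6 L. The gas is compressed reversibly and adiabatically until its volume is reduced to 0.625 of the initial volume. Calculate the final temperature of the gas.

T₁ = P₁V₁/(nR) = 296×45.6/(5.41×8.314) = 300 K.
Adiabatic: TV^(γ−1) = const ⇒ T₂ = 300×(1.60)^0.180 = 327 K; PV^γ = const ⇒ P₂ = 515 kPa.

327 K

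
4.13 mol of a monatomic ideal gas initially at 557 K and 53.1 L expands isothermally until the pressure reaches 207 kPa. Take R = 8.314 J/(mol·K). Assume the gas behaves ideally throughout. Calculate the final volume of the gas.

P₁ = nRT₁/V₁ = 4.13×8.314×557/53.1 = 360 kPa.
Isothermal: T stays 557 K; PV = const ⇒ V₂ = 92.4 L, P₂ = 207 kPa.

92.4 L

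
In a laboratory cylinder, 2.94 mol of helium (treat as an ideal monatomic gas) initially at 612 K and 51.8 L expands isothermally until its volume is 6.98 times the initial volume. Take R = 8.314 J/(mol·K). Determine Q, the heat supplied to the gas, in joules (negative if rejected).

P₁ = nRT₁/V₁ = 2.94×8.314×612/51.8 = 289 kPa.
Isothermal: T stays 612 K; PV = const ⇒ V₂ = 362 L, P₂ = 41.4 kPa.
ΔU = 0 (ideal gas, T constant).
W = nRT ln(V₂/V₁) = 2.94×8.314×612×ln(6.98) = 29100 J.
Q = ΔU + W = 29100 J.

29100 J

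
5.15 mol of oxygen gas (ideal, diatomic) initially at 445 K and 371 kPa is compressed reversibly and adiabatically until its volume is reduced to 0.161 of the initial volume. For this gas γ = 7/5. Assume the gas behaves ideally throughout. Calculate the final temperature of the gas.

V₁ = nRT₁/P₁ = 5.15×8.314×445/371 = 51.4 L.
Adiabatic: TV^(γ−1) = const ⇒ T₂ = 445×(6.21)^0.400 = 924 K; PV^γ = const ⇒ P₂ = 4780 kPa.

924 K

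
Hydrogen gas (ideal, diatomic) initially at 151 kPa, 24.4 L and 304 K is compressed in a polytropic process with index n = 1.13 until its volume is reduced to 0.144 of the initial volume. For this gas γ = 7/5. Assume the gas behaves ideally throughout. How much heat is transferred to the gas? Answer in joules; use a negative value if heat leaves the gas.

-5480 J

n = P₁V₁/(RT₁) = 151×24.4/(8.314×304) = 1.46 mol.
Polytropic n=1.13: T₂ = T₁(V₁/V₂)^(n−1) = 304×(6.94)^0.13 = 391 K; P₂ = P₁(V₁/V₂)^n = 1350 kPa.
W = (P₁V₁−P₂V₂)/(n−1) = (151×24.4−1350×3.51)/0.13 = -8120 J.
ΔU = nCvΔT = 1.46×20.8×(391−304) = 2640 J.
Q = ΔU + W = -5480 J.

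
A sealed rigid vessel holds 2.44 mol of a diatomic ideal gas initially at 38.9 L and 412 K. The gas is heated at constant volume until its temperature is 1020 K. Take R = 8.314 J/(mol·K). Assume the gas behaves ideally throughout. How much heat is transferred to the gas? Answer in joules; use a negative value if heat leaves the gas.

30800 J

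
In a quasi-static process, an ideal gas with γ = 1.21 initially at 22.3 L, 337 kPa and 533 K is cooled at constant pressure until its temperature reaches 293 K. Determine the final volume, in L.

Isobaric: P stays 337 kPa; V/T = const ⇒ T₂ = 293 K, V₂ = 12.3 L.

12.3 L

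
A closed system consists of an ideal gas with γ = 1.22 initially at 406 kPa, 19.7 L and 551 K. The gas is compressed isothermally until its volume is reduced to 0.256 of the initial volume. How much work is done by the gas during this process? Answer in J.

-10900 J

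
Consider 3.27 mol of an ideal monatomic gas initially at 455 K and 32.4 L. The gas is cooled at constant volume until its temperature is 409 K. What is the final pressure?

343 kPa

P₁ = nRT₁/V₁ = 3.27×8.314×455/32.4 = 382 kPa.
Isochoric: V stays 32.4 L; P/T = const ⇒ T₂ = 409 K, P₂ = 343 kPa.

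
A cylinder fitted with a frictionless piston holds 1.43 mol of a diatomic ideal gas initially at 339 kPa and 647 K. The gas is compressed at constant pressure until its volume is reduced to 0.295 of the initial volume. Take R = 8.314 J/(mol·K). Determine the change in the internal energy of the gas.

-13600 J

V₁ = nRT₁/P₁ = 1.43×8.314×647/339 = 22.7 L.
Isobaric: P stays 339 kPa; V/T = const ⇒ T₂ = 191 K, V₂ = 6.69 L.
For an ideal gas ΔU = nCvΔT with Cv = (5/2)R = 20.8 J/(mol·K).
ΔU = 1.43×20.8×(191−647) = -13600 J.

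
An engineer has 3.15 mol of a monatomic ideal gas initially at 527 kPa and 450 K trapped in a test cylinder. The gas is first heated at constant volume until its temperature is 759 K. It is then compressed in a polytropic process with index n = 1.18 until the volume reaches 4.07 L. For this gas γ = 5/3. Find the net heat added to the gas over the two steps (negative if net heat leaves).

-16800 J

V₁ = nRT₁/P₁ = 3.15×8.314×450/527 = 22.4 L.
Step 1 — Isochoric: V stays 22.4 L; P/T = const ⇒ T₂ = 759 K, P₂ = 889 kPa.
W = 0 (no volume change).
ΔU = nCvΔT = 3.15×12.5×(759−450) = 12100 J.
Q = ΔU = 12100 J.
State after step 1: P = 889 kPa, V = 22.4 L, T = 759 K.
Step 2 — Polytropic n=1.18: T₂ = T₁(V₁/V₂)^(n−1) = 759×(5.49)^0.18 = 1030 K; P₂ = P₁(V₁/V₂)^n = 6640 kPa.
W = (P₁V₁−P₂V₂)/(n−1) = (889×22.4−6640×4.07)/0.18 = -39600 J.
ΔU = nCvΔT = 3.15×12.5×(1030−759) = 10700 J.
Q = ΔU + W = -28900 J.
Net over both steps: W = -39600 J, Q = -16800 J, ΔU = 22800 J.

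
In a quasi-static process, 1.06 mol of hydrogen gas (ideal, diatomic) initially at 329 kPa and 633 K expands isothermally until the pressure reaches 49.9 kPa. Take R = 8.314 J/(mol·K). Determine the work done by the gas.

10500 J

V₁ = nRT₁/P₁ = 1.06×8.314×633/329 = 17.0 L.
Isothermal: T stays 633 K; PV = const ⇒ V₂ = 112 L, P₂ = 49.9 kPa.
W = nRT ln(V₂/V₁) = 1.06×8.314×633×ln(6.59) = 10500 J.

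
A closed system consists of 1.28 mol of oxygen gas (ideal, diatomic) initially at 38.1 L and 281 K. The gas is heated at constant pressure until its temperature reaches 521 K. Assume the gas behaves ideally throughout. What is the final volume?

P₁ = nRT₁/V₁ = 1.28×8.314×281/38.1 = 78.5 kPa.
Isobaric: P stays 78.5 kPa; V/T = const ⇒ T₂ = 521 K, V₂ = 70.6 L.

70.6 L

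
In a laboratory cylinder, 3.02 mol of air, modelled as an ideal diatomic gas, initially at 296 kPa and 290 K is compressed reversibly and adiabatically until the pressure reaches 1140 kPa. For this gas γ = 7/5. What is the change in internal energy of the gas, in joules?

8560 J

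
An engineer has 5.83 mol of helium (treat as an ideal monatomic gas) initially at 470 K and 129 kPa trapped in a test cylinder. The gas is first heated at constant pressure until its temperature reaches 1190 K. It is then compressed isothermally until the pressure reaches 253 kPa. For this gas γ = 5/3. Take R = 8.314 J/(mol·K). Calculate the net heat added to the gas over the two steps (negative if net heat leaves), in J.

48400 J

V₁ = nRT₁/P₁ = 5.83×8.314×470/129 = 177 L.
Step 1 — Isobaric: P stays 129 kPa; V/T = const ⇒ T₂ = 1190 K, V₂ = 447 L.
W = PΔV = 129×(447−177) kPa·L = 34900 J.
ΔU = nCvΔT = 5.83×12.5×(1190−470) = 52300 J.
Q = ΔU + W = nCpΔT = 87200 J.
State after step 1: P = 129 kPa, V = 447 L, T = 1190 K.
Step 2 — Isothermal: T stays 1190 K; PV = const ⇒ V₂ = 228 L, P₂ = 253 kPa.
ΔU = 0 (ideal gas, T constant).
W = nRT ln(V₂/V₁) = 5.83×8.314×1190×ln(0.510) = -38900 J.
Q = ΔU + W = -38900 J.
Net over both steps: W = -3950 J, Q = 48400 J, ΔU = 52300 J.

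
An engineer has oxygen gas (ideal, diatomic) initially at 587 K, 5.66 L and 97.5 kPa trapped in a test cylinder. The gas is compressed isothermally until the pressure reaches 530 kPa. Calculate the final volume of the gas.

Isothermal: T stays 587 K; PV = const ⇒ V₂ = 1.04 L, P₂ = 530 kPa.

1.04 L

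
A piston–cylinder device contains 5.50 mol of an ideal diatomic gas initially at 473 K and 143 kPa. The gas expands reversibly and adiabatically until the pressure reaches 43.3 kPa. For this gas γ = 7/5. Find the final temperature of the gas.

336 K

V₁ = nRT₁/P₁ = 5.50×8.314×473/143 = 151 L.
Adiabatic: T₂/T₁ = (P₂/P₁)^((γ−1)/γ) ⇒ T₂ = 473×(0.303)^0.286 = 336 K; V₂ = 355 L.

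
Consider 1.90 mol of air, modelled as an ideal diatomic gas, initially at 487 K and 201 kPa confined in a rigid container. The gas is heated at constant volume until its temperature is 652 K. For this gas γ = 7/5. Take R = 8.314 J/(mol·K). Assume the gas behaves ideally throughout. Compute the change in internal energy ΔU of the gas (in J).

6520 J

V₁ = nRT₁/P₁ = 1.90×8.314×487/201 = 38.3 L.
Isochoric: V stays 38.3 L; P/T = const ⇒ T₂ = 652 K, P₂ = 269 kPa.
For an ideal gas ΔU = nCvΔT with Cv = (5/2)R = 20.8 J/(mol·K).
ΔU = 1.90×20.8×(652−487) = 6520 J.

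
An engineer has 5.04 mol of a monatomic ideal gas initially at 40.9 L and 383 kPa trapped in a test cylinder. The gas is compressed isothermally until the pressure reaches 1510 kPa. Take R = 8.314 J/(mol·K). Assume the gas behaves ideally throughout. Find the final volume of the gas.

T₁ = P₁V₁/(nR) = 383×40.9/(5.04×8.314) = 374 K.
Isothermal: T stays 374 K; PV = const ⇒ V₂ = 10.4 L, P₂ = 1510 kPa.

10.4 L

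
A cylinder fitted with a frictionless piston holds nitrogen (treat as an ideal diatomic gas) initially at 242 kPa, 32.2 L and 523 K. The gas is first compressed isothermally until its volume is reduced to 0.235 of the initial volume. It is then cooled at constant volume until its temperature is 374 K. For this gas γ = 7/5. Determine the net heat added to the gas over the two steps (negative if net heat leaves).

-16800 J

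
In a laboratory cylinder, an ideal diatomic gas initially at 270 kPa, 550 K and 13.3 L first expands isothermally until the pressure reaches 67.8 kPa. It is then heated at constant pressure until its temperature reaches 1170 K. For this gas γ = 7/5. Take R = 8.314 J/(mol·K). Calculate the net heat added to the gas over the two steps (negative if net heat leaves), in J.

n = P₁V₁/(RT₁) = 270×13.3/(8.314×550) = 0.785 mol.
Step 1 — Isothermal: T stays 550 K; PV = const ⇒ V₂ = 53.0 L, P₂ = 67.8 kPa.
ΔU = 0 (ideal gas, T constant).
W = nRT ln(V₂/V₁) = 0.785×8.314×550×ln(3.98) = 4960 J.
Q = ΔU + W = 4960 J.
State after step 1: P = 67.8 kPa, V = 53.0 L, T = 550 K.
Step 2 — Isobaric: P stays 67.8 kPa; V/T = const ⇒ T₂ = 1170 K, V₂ = 113 L.
W = PΔV = 67.8×(113−53.0) kPa·L = 4050 J.
ΔU = nCvΔT = 0.785×20.8×(1170−550) = 10100 J.
Q = ΔU + W = nCpΔT = 14200 J.
Net over both steps: W = 9010 J, Q = 19100 J, ΔU = 10100 J.

19100 J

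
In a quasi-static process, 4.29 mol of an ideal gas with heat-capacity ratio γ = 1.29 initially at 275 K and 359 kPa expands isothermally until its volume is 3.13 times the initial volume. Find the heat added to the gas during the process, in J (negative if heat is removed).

11200 J

V₁ = nRT₁/P₁ = 4.29×8.314×275/359 = 27.3 L.
Isothermal: T stays 275 K; PV = const ⇒ V₂ = 85.5 L, P₂ = 115 kPa.
ΔU = 0 (ideal gas, T constant).
W = nRT ln(V₂/V₁) = 4.29×8.314×275×ln(3.13) = 11200 J.
Q = ΔU + W = 11200 J.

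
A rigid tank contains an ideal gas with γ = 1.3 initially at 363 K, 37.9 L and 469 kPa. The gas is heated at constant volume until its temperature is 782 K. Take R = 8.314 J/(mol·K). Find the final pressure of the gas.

Isochoric: V stays 37.9 L; P/T = const ⇒ T₂ = 782 K, P₂ = 1010 kPa.

1010 kPa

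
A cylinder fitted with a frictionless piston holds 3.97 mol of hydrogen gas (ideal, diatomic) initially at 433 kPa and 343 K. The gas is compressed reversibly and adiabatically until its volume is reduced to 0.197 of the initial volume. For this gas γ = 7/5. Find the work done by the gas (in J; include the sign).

V₁ = nRT₁/P₁ = 3.97×8.314×343/433 = 26.1 L.
Adiabatic: TV^(γ−1) = const ⇒ T₂ = 343×(5.08)^0.400 = 657 K; PV^γ = const ⇒ P₂ = 4210 kPa.
ΔU = nCvΔT = 3.97×20.8×(657−343) = 25900 J.
Q = 0 for an adiabatic process, so W = −ΔU = -25900 J.

-25900 J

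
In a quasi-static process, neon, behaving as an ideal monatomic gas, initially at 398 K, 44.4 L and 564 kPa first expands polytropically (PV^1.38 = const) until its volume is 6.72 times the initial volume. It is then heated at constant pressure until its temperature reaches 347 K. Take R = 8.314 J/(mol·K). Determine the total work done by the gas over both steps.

43600 J

n = P₁V₁/(RT₁) = 564×44.4/(8.314×398) = 7.57 mol.
Step 1 — Polytropic n=1.38: T₂ = T₁(V₁/V₂)^(n−1) = 398×(0.149)^0.38 = 193 K; P₂ = P₁(V₁/V₂)^n = 40.7 kPa.
W = (P₁V₁−P₂V₂)/(n−1) = (564×44.4−40.7×298)/0.38 = 33900 J.
ΔU = nCvΔT = 7.57×12.5×(193−398) = -19400 J.
Q = ΔU + W = 14600 J.
State after step 1: P = 40.7 kPa, V = 298 L, T = 193 K.
Step 2 — Isobaric: P stays 40.7 kPa; V/T = const ⇒ T₂ = 347 K, V₂ = 537 L.
W = PΔV = 40.7×(537−298) kPa·L = 9690 J.
ΔU = nCvΔT = 7.57×12.5×(347−193) = 14500 J.
Q = ΔU + W = nCpΔT = 24200 J.
Net over both steps: W = 43600 J, Q = 38800 J, ΔU = -4810 J.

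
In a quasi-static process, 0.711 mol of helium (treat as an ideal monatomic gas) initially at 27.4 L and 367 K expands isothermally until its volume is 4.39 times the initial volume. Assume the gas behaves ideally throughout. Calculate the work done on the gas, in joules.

-3210 J

P₁ = nRT₁/V₁ = 0.711×8.314×367/27.4 = 79.2 kPa.
Isothermal: T stays 367 K; PV = const ⇒ V₂ = 120 L, P₂ = 18.0 kPa.
W = nRT ln(V₂/V₁) = 0.711×8.314×367×ln(4.39) = 3210 J.
Work done on the gas = −W_by = -3210 J.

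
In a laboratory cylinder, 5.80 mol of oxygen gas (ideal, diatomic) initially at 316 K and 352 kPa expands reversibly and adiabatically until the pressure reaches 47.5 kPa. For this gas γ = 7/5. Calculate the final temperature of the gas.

V₁ = nRT₁/P₁ = 5.80×8.314×316/352 = 43.3 L.
Adiabatic: T₂/T₁ = (P₂/P₁)^((γ−1)/γ) ⇒ T₂ = 316×(0.135)^0.286 = 178 K; V₂ = 181 L.

178 K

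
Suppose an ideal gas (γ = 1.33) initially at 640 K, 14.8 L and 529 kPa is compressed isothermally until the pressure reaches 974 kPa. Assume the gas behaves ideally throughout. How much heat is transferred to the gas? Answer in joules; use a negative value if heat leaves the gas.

-4780 J

n = P₁V₁/(RT₁) = 529×14.8/(8.314×640) = 1.47 mol.
Isothermal: T stays 640 K; PV = const ⇒ V₂ = 8.04 L, P₂ = 974 kPa.
ΔU = 0 (ideal gas, T constant).
W = nRT ln(V₂/V₁) = 1.47×8.314×640×ln(0.543) = -4780 J.
Q = ΔU + W = -4780 J.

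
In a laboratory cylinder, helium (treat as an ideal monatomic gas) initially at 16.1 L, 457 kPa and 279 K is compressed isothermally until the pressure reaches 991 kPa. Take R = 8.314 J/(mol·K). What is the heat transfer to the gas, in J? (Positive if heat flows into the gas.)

n = P₁V₁/(RT₁) = 457×16.1/(8.314×279) = 3.17 mol.
Isothermal: T stays 279 K; PV = const ⇒ V₂ = 7.42 L, P₂ = 991 kPa.
ΔU = 0 (ideal gas, T constant).
W = nRT ln(V₂/V₁) = 3.17×8.314×279×ln(0.461) = -5700 J.
Q = ΔU + W = -5700 J.

-5700 J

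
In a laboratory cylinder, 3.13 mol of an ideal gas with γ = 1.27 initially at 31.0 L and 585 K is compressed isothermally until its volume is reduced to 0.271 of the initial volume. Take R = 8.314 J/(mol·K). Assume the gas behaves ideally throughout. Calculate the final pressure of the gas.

1810 kPa

P₁ = nRT₁/V₁ = 3.13×8.314×585/31.0 = 491 kPa.
Isothermal: T stays 585 K; PV = const ⇒ V₂ = 8.40 L, P₂ = 1810 kPa.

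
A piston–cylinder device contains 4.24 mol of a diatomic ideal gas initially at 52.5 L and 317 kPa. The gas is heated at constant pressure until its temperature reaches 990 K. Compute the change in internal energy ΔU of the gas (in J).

T₁ = P₁V₁/(nR) = 317×52.5/(4.24×8.314) = 472 K.
Isobaric: P stays 317 kPa; V/T = const ⇒ T₂ = 990 K, V₂ = 110 L.
For an ideal gas ΔU = nCvΔT with Cv = (5/2)R = 20.8 J/(mol·K).
ΔU = 4.24×20.8×(990−472) = 45600 J.

45600 J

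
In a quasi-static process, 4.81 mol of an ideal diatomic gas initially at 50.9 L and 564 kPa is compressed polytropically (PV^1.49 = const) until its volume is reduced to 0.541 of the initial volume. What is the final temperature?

970 K

T₁ = P₁V₁/(nR) = 564×50.9/(4.81×8.314) = 718 K.
Polytropic n=1.49: T₂ = T₁(V₁/V₂)^(n−1) = 718×(1.85)^0.49 = 970 K; P₂ = P₁(V₁/V₂)^n = 1410 kPa.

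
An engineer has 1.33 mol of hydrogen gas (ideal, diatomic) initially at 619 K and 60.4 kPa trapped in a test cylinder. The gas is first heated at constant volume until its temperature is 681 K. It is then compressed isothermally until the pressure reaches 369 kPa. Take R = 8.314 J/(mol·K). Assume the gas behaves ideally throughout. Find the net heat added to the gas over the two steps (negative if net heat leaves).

-11200 J

V₁ = nRT₁/P₁ = 1.33×8.314×619/60.4 = 113 L.
Step 1 — Isochoric: V stays 113 L; P/T = const ⇒ T₂ = 681 K, P₂ = 66.4 kPa.
W = 0 (no volume change).
ΔU = nCvΔT = 1.33×20.8×(681−619) = 1710 J.
Q = ΔU = 1710 J.
State after step 1: P = 66.4 kPa, V = 113 L, T = 681 K.
Step 2 — Isothermal: T stays 681 K; PV = const ⇒ V₂ = 20.4 L, P₂ = 369 kPa.
ΔU = 0 (ideal gas, T constant).
W = nRT ln(V₂/V₁) = 1.33×8.314×681×ln(0.180) = -12900 J.
Q = ΔU + W = -12900 J.
Net over both steps: W = -12900 J, Q = -11200 J, ΔU = 1710 J.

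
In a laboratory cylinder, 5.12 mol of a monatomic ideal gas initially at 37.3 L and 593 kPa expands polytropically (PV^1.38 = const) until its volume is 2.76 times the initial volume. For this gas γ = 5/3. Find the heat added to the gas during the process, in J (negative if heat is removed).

T₁ = P₁V₁/(nR) = 593×37.3/(5.12×8.314) = 520 K.
Polytropic n=1.38: T₂ = T₁(V₁/V₂)^(n−1) = 520×(0.362)^0.38 = 353 K; P₂ = P₁(V₁/V₂)^n = 146 kPa.
W = (P₁V₁−P₂V₂)/(n−1) = (593×37.3−146×103)/0.38 = 18600 J.
ΔU = nCvΔT = 5.12×12.5×(353−520) = -10600 J.
Q = ΔU + W = 8010 J.

8010 J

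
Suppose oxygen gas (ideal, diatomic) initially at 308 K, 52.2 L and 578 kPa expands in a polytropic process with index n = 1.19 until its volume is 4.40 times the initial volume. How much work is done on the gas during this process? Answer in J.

-39000 J

n = P₁V₁/(RT₁) = 578×52.2/(8.314×308) = 11.8 mol.
Polytropic n=1.19: T₂ = T₁(V₁/V₂)^(n−1) = 308×(0.227)^0.19 = 232 K; P₂ = P₁(V₁/V₂)^n = 99.1 kPa.
W = (P₁V₁−P₂V₂)/(n−1) = (578×52.2−99.1×230)/0.19 = 39000 J.
Work done on the gas = −W_by = -39000 J.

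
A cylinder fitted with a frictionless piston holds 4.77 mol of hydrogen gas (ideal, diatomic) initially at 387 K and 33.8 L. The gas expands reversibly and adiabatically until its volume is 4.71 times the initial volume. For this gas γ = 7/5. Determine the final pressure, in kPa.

51.9 kPa

P₁ = nRT₁/V₁ = 4.77×8.314×387/33.8 = 454 kPa.
Adiabatic: TV^(γ−1) = const ⇒ T₂ = 387×(0.212)^0.400 = 208 K; PV^γ = const ⇒ P₂ = 51.9 kPa.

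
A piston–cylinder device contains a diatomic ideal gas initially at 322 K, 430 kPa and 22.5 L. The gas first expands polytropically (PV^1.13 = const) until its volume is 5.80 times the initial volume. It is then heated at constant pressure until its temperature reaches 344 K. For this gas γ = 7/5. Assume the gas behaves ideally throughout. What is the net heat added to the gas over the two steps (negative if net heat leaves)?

n = P₁V₁/(RT₁) = 430×22.5/(8.314×322) = 3.61 mol.
Step 1 — Polytropic n=1.13: T₂ = T₁(V₁/V₂)^(n−1) = 322×(0.172)^0.13 = 256 K; P₂ = P₁(V₁/V₂)^n = 59.0 kPa.
W = (P₁V₁−P₂V₂)/(n−1) = (430×22.5−59.0×130)/0.13 = 15200 J.
ΔU = nCvΔT = 3.61×20.8×(256−322) = -4940 J.
Q = ΔU + W = 10300 J.
State after step 1: P = 59.0 kPa, V = 130 L, T = 256 K.
Step 2 — Isobaric: P stays 59.0 kPa; V/T = const ⇒ T₂ = 344 K, V₂ = 175 L.
W = PΔV = 59.0×(175−130) kPa·L = 2640 J.
ΔU = nCvΔT = 3.61×20.8×(344−256) = 6590 J.
Q = ΔU + W = nCpΔT = 9230 J.
Net over both steps: W = 17800 J, Q = 19500 J, ΔU = 1650 J.

19500 J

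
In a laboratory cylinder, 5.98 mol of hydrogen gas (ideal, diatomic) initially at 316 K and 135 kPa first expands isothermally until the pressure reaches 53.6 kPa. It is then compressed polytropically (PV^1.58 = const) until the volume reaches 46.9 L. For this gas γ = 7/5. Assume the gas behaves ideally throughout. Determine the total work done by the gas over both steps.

-36800 J

V₁ = nRT₁/P₁ = 5.98×8.314×316/135 = 116 L.
Step 1 — Isothermal: T stays 316 K; PV = const ⇒ V₂ = 293 L, P₂ = 53.6 kPa.
ΔU = 0 (ideal gas, T constant).
W = nRT ln(V₂/V₁) = 5.98×8.314×316×ln(2.52) = 14500 J.
Q = ΔU + W = 14500 J.
State after step 1: P = 53.6 kPa, V = 293 L, T = 316 K.
Step 2 — Polytropic n=1.58: T₂ = T₁(V₁/V₂)^(n−1) = 316×(6.25)^0.58 = 915 K; P₂ = P₁(V₁/V₂)^n = 970 kPa.
W = (P₁V₁−P₂V₂)/(n−1) = (53.6×293−970×46.9)/0.58 = -51300 J.
ΔU = nCvΔT = 5.98×20.8×(915−316) = 74400 J.
Q = ΔU + W = 23100 J.
Net over both steps: W = -36800 J, Q = 37600 J, ΔU = 74400 J.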